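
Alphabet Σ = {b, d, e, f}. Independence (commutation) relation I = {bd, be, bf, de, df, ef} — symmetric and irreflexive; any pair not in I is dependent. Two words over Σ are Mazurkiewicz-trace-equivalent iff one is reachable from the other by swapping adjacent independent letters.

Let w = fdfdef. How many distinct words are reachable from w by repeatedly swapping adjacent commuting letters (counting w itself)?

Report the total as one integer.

drop 0:f onto floor
drop 1:d onto floor
drop 2:f onto {0:f}
drop 3:d onto {1:d}
drop 4:e onto floor
drop 5:f onto {2:f}
ground layer = {0:f, 1:d, 4:e}
drop-orders for the pieces not yet dropped (sum over which currently-grounded one goes next):
  1 to go: {3} 1  {4} 1  {5} 1
  2 to go: {1,3} 1  {2,5} 1  {3,4} 2  {3,5} 2  {4,5} 2
  3 to go: {0,2,5} 1  {1,3,4} 3  {1,3,5} 3  {2,3,5} 3  {2,4,5} 3  {3,4,5} 6
  4 to go: {0,2,3,5} 4  {0,2,4,5} 4  {1,2,3,5} 6  {1,3,4,5} 12  {2,3,4,5} 12
  if 0:f drops first: 30 orders
  if 1:d drops first: 20 orders
  if 4:e drops first: 10 orders
heap linearizations: 60

60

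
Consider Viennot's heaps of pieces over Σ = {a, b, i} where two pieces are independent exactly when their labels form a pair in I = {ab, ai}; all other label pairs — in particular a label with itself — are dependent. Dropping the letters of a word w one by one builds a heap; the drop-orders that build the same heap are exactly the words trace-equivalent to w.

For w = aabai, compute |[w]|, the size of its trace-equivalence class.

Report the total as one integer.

10

#0=a has no predecessor
#1=a depends on [0:a]
#2=b has no predecessor
#3=a depends on [1:a]
#4=i depends on [2:b]
sources: [0:a, 2:b]
N(rest) = Σ N(rest − s) over sources s of rest; N(one piece) = 1:
  size 1 → [3]=1  [4]=1
  size 2 → [1,3]=1  [2,4]=1  [3,4]=2
  size 3 → [0,1,3]=1  [1,3,4]=3  [2,3,4]=3
  first=0(a) contributes 6
  first=2(b) contributes 4
|[w]| = 10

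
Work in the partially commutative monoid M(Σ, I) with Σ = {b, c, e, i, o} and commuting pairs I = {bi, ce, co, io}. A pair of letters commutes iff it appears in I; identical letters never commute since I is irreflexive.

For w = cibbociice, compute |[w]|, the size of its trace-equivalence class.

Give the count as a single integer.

29

piece 0:c — minimal
piece 1:i rests on {0:c}
piece 2:b rests on {0:c}
piece 3:b rests on {2:b}
piece 4:o rests on {3:b}
piece 5:c rests on {1:i, 3:b}
piece 6:i rests on {5:c}
piece 7:i rests on {6:i}
piece 8:c rests on {7:i}
piece 9:e rests on {4:o, 7:i}
minimal pieces: {0:c}
ways to finish when only these pieces remain (= sum over removing one remaining piece with nothing left below it):
  1 left: {8}→1  {9}→1
  2 left: {4,9}→1  {8,9}→2
  3 left: {4,8,9}→3  {7,8,9}→2
  4 left: {4,7,8,9}→5  {6,7,8,9}→2
  5 left: {4,6,7,8,9}→7  {5,6,7,8,9}→2
  6 left: {1,5,6,7,8,9}→2  {4,5,6,7,8,9}→9
  7 left: {1,4,5,6,7,8,9}→11  {3,4,5,6,7,8,9}→9
  8 left: {1,3,4,5,6,7,8,9}→20  {2,3,4,5,6,7,8,9}→9
  placing 0:c first → 29 extensions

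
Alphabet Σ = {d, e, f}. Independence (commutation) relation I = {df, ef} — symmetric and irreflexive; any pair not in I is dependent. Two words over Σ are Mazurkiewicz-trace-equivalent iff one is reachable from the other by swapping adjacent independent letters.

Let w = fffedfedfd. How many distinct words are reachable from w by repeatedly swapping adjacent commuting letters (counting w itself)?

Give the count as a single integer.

piece 0:f — minimal
piece 1:f rests on {0:f}
piece 2:f rests on {1:f}
piece 3:e — minimal
piece 4:d rests on {3:e}
piece 5:f rests on {2:f}
piece 6:e rests on {4:d}
piece 7:d rests on {6:e}
piece 8:f rests on {5:f}
piece 9:d rests on {7:d}
minimal pieces: {0:f, 3:e}
ways to finish when only these pieces remain (= sum over removing one remaining piece with nothing left below it):
  1 left: {8}→1  {9}→1
  2 left: {5,8}→1  {7,9}→1  {8,9}→2
  3 left: {2,5,8}→1  {5,8,9}→3  {6,7,9}→1  {7,8,9}→3
  4 left: {1,2,5,8}→1  {2,5,8,9}→4  {4,6,7,9}→1  {5,7,8,9}→6  {6,7,8,9}→4
  5 left: {0,1,2,5,8}→1  {1,2,5,8,9}→5  {2,5,7,8,9}→10  {3,4,6,7,9}→1  {4,6,7,8,9}→5  {5,6,7,8,9}→10
  6 left: {0,1,2,5,8,9}→6  {1,2,5,7,8,9}→15  {2,5,6,7,8,9}→20  {3,4,6,7,8,9}→6  {4,5,6,7,8,9}→15
  7 left: {0,1,2,5,7,8,9}→21  {1,2,5,6,7,8,9}→35  {2,4,5,6,7,8,9}→35  {3,4,5,6,7,8,9}→21
  8 left: {0,1,2,5,6,7,8,9}→56  {1,2,4,5,6,7,8,9}→70  {2,3,4,5,6,7,8,9}→56
  placing 0:f first → 126 extensions
  placing 3:e first → 126 extensions
total linear extensions = 252

252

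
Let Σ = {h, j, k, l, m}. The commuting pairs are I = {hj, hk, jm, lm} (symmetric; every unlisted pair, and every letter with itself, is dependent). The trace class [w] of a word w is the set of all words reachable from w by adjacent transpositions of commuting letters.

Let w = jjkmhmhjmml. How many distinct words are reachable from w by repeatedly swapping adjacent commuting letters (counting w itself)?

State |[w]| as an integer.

18

#0=j has no predecessor
#1=j depends on [0:j]
#2=k depends on [1:j]
#3=m depends on [2:k]
#4=h depends on [3:m]
#5=m depends on [4:h]
#6=h depends on [5:m]
#7=j depends on [2:k]
#8=m depends on [6:h]
#9=m depends on [8:m]
#10=l depends on [6:h, 7:j]
sources: [0:j]
N(rest) = Σ N(rest − s) over sources s of rest; N(one piece) = 1:
  size 1 → [9]=1  [10]=1
  size 2 → [7,10]=1  [8,9]=1  [9,10]=2
  size 3 → [7,9,10]=3  [8,9,10]=3
  size 4 → [6,8,9,10]=3  [7,8,9,10]=6
  size 5 → [5,6,8,9,10]=3  [6,7,8,9,10]=9
  size 6 → [4,5,6,8,9,10]=3  [5,6,7,8,9,10]=12
  size 7 → [3,4,5,6,8,9,10]=3  [4,5,6,7,8,9,10]=15
  size 8 → [3,4,5,6,7,8,9,10]=18
  size 9 → [2,3,4,5,6,7,8,9,10]=18
  first=0(j) contributes 18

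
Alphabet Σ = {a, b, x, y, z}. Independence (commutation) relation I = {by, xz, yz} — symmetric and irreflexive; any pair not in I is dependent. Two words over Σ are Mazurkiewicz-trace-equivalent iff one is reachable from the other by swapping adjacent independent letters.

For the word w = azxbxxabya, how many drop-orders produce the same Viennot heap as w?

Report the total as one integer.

0(a) covers ∅
1(z) covers 0:a
2(x) covers 0:a
3(b) covers 1:z, 2:x
4(x) covers 3:b
5(x) covers 4:x
6(a) covers 5:x
7(b) covers 6:a
8(y) covers 6:a
9(a) covers 7:b, 8:y
floor of heap: 0:a
completions by unplaced set U, small U first (add the entries for U minus each lowest piece of U):
  |U|=1: {9}:1
  |U|=2: {7,9}:1  {8,9}:1
  |U|=3: {7,8,9}:2
  |U|=4: {6,7,8,9}:2
  |U|=5: {5,6,7,8,9}:2
  |U|=6: {4,5,6,7,8,9}:2
  |U|=7: {3,4,5,6,7,8,9}:2
  |U|=8: {1,3,4,5,6,7,8,9}:2  {2,3,4,5,6,7,8,9}:2
  start at 0(a): 4

4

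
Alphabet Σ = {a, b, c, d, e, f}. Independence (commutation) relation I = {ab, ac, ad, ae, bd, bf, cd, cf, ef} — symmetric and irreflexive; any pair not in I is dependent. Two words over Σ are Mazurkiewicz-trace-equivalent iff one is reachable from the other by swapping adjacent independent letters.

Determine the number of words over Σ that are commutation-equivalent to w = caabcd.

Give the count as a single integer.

piece 0:c — minimal
piece 1:a — minimal
piece 2:a rests on {1:a}
piece 3:b rests on {0:c}
piece 4:c rests on {3:b}
piece 5:d — minimal
minimal pieces: {0:c, 1:a, 5:d}
ways to finish when only these pieces remain (= sum over removing one remaining piece with nothing left below it):
  1 left: {2}→1  {4}→1  {5}→1
  2 left: {1,2}→1  {2,4}→2  {2,5}→2  {3,4}→1  {4,5}→2
  3 left: {0,3,4}→1  {1,2,4}→3  {1,2,5}→3  {2,3,4}→3  {2,4,5}→6  {3,4,5}→3
  4 left: {0,2,3,4}→4  {0,3,4,5}→4  {1,2,3,4}→6  {1,2,4,5}→12  {2,3,4,5}→12
  placing 0:c first → 30 extensions
  placing 1:a first → 20 extensions
  placing 5:d first → 10 extensions
total linear extensions = 60

60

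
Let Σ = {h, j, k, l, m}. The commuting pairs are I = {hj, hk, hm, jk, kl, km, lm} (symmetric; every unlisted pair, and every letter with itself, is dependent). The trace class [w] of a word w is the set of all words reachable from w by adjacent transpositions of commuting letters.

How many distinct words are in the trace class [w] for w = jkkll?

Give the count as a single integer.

#0=j has no predecessor
#1=k has no predecessor
#2=k depends on [1:k]
#3=l depends on [0:j]
#4=l depends on [3:l]
sources: [0:j, 1:k]
N(rest) = Σ N(rest − s) over sources s of rest; N(one piece) = 1:
  size 1 → [2]=1  [4]=1
  size 2 → [1,2]=1  [2,4]=2  [3,4]=1
  size 3 → [0,3,4]=1  [1,2,4]=3  [2,3,4]=3
  first=0(j) contributes 6
  first=1(k) contributes 4
|[w]| = 10

10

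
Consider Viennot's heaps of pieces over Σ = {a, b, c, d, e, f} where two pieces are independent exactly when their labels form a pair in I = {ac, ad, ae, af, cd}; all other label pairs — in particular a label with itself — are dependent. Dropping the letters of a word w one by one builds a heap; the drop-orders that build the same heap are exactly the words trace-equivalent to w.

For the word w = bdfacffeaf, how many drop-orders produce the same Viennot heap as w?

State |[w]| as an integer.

piece 0:b — minimal
piece 1:d rests on {0:b}
piece 2:f rests on {1:d}
piece 3:a rests on {0:b}
piece 4:c rests on {2:f}
piece 5:f rests on {4:c}
piece 6:f rests on {5:f}
piece 7:e rests on {6:f}
piece 8:a rests on {3:a}
piece 9:f rests on {7:e}
minimal pieces: {0:b}
ways to finish when only these pieces remain (= sum over removing one remaining piece with nothing left below it):
  1 left: {8}→1  {9}→1
  2 left: {3,8}→1  {7,9}→1  {8,9}→2
  3 left: {3,8,9}→3  {6,7,9}→1  {7,8,9}→3
  4 left: {3,7,8,9}→6  {5,6,7,9}→1  {6,7,8,9}→4
  5 left: {3,6,7,8,9}→10  {4,5,6,7,9}→1  {5,6,7,8,9}→5
  6 left: {2,4,5,6,7,9}→1  {3,5,6,7,8,9}→15  {4,5,6,7,8,9}→6
  7 left: {1,2,4,5,6,7,9}→1  {2,4,5,6,7,8,9}→7  {3,4,5,6,7,8,9}→21
  8 left: {1,2,4,5,6,7,8,9}→8  {2,3,4,5,6,7,8,9}→28
  placing 0:b first → 36 extensions

36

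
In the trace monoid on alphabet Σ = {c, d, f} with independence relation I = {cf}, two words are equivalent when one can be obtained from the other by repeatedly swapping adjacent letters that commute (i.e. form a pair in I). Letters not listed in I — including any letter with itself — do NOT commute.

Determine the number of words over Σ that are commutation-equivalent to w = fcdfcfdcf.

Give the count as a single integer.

drop 0:f onto floor
drop 1:c onto floor
drop 2:d onto {0:f, 1:c}
drop 3:f onto {2:d}
drop 4:c onto {2:d}
drop 5:f onto {3:f}
drop 6:d onto {4:c, 5:f}
drop 7:c onto {6:d}
drop 8:f onto {6:d}
ground layer = {0:f, 1:c}
drop-orders for the pieces not yet dropped (sum over which currently-grounded one goes next):
  1 to go: {7} 1  {8} 1
  2 to go: {7,8} 2
  3 to go: {6,7,8} 2
  4 to go: {4,6,7,8} 2  {5,6,7,8} 2
  5 to go: {3,5,6,7,8} 2  {4,5,6,7,8} 4
  6 to go: {3,4,5,6,7,8} 6
  7 to go: {2,3,4,5,6,7,8} 6
  if 0:f drops first: 6 orders
  if 1:c drops first: 6 orders
heap linearizations: 12

12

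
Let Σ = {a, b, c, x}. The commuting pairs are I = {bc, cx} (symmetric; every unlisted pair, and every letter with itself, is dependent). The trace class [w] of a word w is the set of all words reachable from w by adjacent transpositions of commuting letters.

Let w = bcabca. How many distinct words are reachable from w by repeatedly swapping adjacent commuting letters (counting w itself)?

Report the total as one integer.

0(b) covers ∅
1(c) covers ∅
2(a) covers 0:b, 1:c
3(b) covers 2:a
4(c) covers 2:a
5(a) covers 3:b, 4:c
floor of heap: 0:b, 1:c
completions by unplaced set U, small U first (add the entries for U minus each lowest piece of U):
  |U|=1: {5}:1
  |U|=2: {3,5}:1  {4,5}:1
  |U|=3: {3,4,5}:2
  |U|=4: {2,3,4,5}:2
  start at 0(b): 2
  start at 1(c): 2
sum over floor = 4

4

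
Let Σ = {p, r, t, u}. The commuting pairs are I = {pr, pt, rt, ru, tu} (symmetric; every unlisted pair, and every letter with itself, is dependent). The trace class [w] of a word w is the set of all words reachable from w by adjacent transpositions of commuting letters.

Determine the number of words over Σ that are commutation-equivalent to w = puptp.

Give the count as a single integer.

0(p) covers ∅
1(u) covers 0:p
2(p) covers 1:u
3(t) covers ∅
4(p) covers 2:p
floor of heap: 0:p, 3:t
completions by unplaced set U, small U first (add the entries for U minus each lowest piece of U):
  |U|=1: {3}:1  {4}:1
  |U|=2: {2,4}:1  {3,4}:2
  |U|=3: {1,2,4}:1  {2,3,4}:3
  start at 0(p): 4
  start at 3(t): 1
sum over floor = 5

5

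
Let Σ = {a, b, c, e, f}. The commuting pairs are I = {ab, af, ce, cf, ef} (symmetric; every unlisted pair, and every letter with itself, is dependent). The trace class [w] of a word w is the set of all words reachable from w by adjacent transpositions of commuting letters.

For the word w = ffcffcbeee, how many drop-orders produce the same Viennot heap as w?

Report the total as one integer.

piece 0:f — minimal
piece 1:f rests on {0:f}
piece 2:c — minimal
piece 3:f rests on {1:f}
piece 4:f rests on {3:f}
piece 5:c rests on {2:c}
piece 6:b rests on {4:f, 5:c}
piece 7:e rests on {6:b}
piece 8:e rests on {7:e}
piece 9:e rests on {8:e}
minimal pieces: {0:f, 2:c}
ways to finish when only these pieces remain (= sum over removing one remaining piece with nothing left below it):
  1 left: {9}→1
  2 left: {8,9}→1
  3 left: {7,8,9}→1
  4 left: {6,7,8,9}→1
  5 left: {4,6,7,8,9}→1  {5,6,7,8,9}→1
  6 left: {2,5,6,7,8,9}→1  {3,4,6,7,8,9}→1  {4,5,6,7,8,9}→2
  7 left: {1,3,4,6,7,8,9}→1  {2,4,5,6,7,8,9}→3  {3,4,5,6,7,8,9}→3
  8 left: {0,1,3,4,6,7,8,9}→1  {1,3,4,5,6,7,8,9}→4  {2,3,4,5,6,7,8,9}→6
  placing 0:f first → 10 extensions
  placing 2:c first → 5 extensions
total linear extensions = 15

15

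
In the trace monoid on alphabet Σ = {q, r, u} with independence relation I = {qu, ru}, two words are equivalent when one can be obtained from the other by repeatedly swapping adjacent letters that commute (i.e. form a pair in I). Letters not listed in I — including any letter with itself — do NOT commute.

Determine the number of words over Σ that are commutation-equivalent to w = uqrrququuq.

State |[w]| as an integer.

#0=u has no predecessor
#1=q has no predecessor
#2=r depends on [1:q]
#3=r depends on [2:r]
#4=q depends on [3:r]
#5=u depends on [0:u]
#6=q depends on [4:q]
#7=u depends on [5:u]
#8=u depends on [7:u]
#9=q depends on [6:q]
sources: [0:u, 1:q]
N(rest) = Σ N(rest − s) over sources s of rest; N(one piece) = 1:
  size 1 → [8]=1  [9]=1
  size 2 → [6,9]=1  [7,8]=1  [8,9]=2
  size 3 → [4,6,9]=1  [5,7,8]=1  [6,8,9]=3  [7,8,9]=3
  size 4 → [0,5,7,8]=1  [3,4,6,9]=1  [4,6,8,9]=4  [5,7,8,9]=4  [6,7,8,9]=6
  size 5 → [0,5,7,8,9]=5  [2,3,4,6,9]=1  [3,4,6,8,9]=5  [4,6,7,8,9]=10  [5,6,7,8,9]=10
  size 6 → [0,5,6,7,8,9]=15  [1,2,3,4,6,9]=1  [2,3,4,6,8,9]=6  [3,4,6,7,8,9]=15  [4,5,6,7,8,9]=20
  size 7 → [0,4,5,6,7,8,9]=35  [1,2,3,4,6,8,9]=7  [2,3,4,6,7,8,9]=21  [3,4,5,6,7,8,9]=35
  size 8 → [0,3,4,5,6,7,8,9]=70  [1,2,3,4,6,7,8,9]=28  [2,3,4,5,6,7,8,9]=56
  first=0(u) contributes 84
  first=1(q) contributes 126
|[w]| = 210

210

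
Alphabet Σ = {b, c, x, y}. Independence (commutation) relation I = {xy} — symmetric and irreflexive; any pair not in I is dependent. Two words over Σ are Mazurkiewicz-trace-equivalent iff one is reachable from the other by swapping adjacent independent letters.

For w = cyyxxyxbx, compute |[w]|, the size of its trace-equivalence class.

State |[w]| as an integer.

0(c) covers ∅
1(y) covers 0:c
2(y) covers 1:y
3(x) covers 0:c
4(x) covers 3:x
5(y) covers 2:y
6(x) covers 4:x
7(b) covers 5:y, 6:x
8(x) covers 7:b
floor of heap: 0:c
completions by unplaced set U, small U first (add the entries for U minus each lowest piece of U):
  |U|=1: {8}:1
  |U|=2: {7,8}:1
  |U|=3: {5,7,8}:1  {6,7,8}:1
  |U|=4: {2,5,7,8}:1  {4,6,7,8}:1  {5,6,7,8}:2
  |U|=5: {1,2,5,7,8}:1  {2,5,6,7,8}:3  {3,4,6,7,8}:1  {4,5,6,7,8}:3
  |U|=6: {1,2,5,6,7,8}:4  {2,4,5,6,7,8}:6  {3,4,5,6,7,8}:4
  |U|=7: {1,2,4,5,6,7,8}:10  {2,3,4,5,6,7,8}:10
  start at 0(c): 20

20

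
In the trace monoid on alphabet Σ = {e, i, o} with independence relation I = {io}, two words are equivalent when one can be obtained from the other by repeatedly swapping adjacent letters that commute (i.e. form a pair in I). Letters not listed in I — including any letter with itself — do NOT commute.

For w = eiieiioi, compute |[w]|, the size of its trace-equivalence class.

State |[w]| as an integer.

piece 0:e — minimal
piece 1:i rests on {0:e}
piece 2:i rests on {1:i}
piece 3:e rests on {2:i}
piece 4:i rests on {3:e}
piece 5:i rests on {4:i}
piece 6:o rests on {3:e}
piece 7:i rests on {5:i}
minimal pieces: {0:e}
ways to finish when only these pieces remain (= sum over removing one remaining piece with nothing left below it):
  1 left: {6}→1  {7}→1
  2 left: {5,7}→1  {6,7}→2
  3 left: {4,5,7}→1  {5,6,7}→3
  4 left: {4,5,6,7}→4
  5 left: {3,4,5,6,7}→4
  6 left: {2,3,4,5,6,7}→4
  placing 0:e first → 4 extensions

4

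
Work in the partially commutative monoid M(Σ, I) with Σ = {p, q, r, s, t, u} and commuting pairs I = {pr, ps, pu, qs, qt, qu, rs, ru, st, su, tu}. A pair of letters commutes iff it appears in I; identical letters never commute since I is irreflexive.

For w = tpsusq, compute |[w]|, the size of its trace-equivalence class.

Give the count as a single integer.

0(t) covers ∅
1(p) covers 0:t
2(s) covers ∅
3(u) covers ∅
4(s) covers 2:s
5(q) covers 1:p
floor of heap: 0:t, 2:s, 3:u
completions by unplaced set U, small U first (add the entries for U minus each lowest piece of U):
  |U|=1: {3}:1  {4}:1  {5}:1
  |U|=2: {1,5}:1  {2,4}:1  {3,4}:2  {3,5}:2  {4,5}:2
  |U|=3: {0,1,5}:1  {1,3,5}:3  {1,4,5}:3  {2,3,4}:3  {2,4,5}:3  {3,4,5}:6
  |U|=4: {0,1,3,5}:4  {0,1,4,5}:4  {1,2,4,5}:6  {1,3,4,5}:12  {2,3,4,5}:12
  start at 0(t): 30
  start at 2(s): 20
  start at 3(u): 10
sum over floor = 60

60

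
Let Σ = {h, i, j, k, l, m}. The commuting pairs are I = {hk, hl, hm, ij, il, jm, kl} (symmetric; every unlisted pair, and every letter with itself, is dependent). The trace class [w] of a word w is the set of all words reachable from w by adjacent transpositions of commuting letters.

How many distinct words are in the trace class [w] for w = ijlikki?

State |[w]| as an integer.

15

#0=i has no predecessor
#1=j has no predecessor
#2=l depends on [1:j]
#3=i depends on [0:i]
#4=k depends on [1:j, 3:i]
#5=k depends on [4:k]
#6=i depends on [5:k]
sources: [0:i, 1:j]
N(rest) = Σ N(rest − s) over sources s of rest; N(one piece) = 1:
  size 1 → [2]=1  [6]=1
  size 2 → [2,6]=2  [5,6]=1
  size 3 → [2,5,6]=3  [4,5,6]=1
  size 4 → [2,4,5,6]=4  [3,4,5,6]=1
  size 5 → [0,3,4,5,6]=1  [1,2,4,5,6]=4  [2,3,4,5,6]=5
  first=0(i) contributes 9
  first=1(j) contributes 6
|[w]| = 15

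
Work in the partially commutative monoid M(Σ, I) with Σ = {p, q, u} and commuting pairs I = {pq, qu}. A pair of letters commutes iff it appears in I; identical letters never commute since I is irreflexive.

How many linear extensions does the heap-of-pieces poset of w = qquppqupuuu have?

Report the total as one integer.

165

0(q) covers ∅
1(q) covers 0:q
2(u) covers ∅
3(p) covers 2:u
4(p) covers 3:p
5(q) covers 1:q
6(u) covers 4:p
7(p) covers 6:u
8(u) covers 7:p
9(u) covers 8:u
10(u) covers 9:u
floor of heap: 0:q, 2:u
completions by unplaced set U, small U first (add the entries for U minus each lowest piece of U):
  |U|=1: {5}:1  {10}:1
  |U|=2: {1,5}:1  {5,10}:2  {9,10}:1
  |U|=3: {0,1,5}:1  {1,5,10}:3  {5,9,10}:3  {8,9,10}:1
  |U|=4: {0,1,5,10}:4  {1,5,9,10}:6  {5,8,9,10}:4  {7,8,9,10}:1
  |U|=5: {0,1,5,9,10}:10  {1,5,8,9,10}:10  {5,7,8,9,10}:5  {6,7,8,9,10}:1
  |U|=6: {0,1,5,8,9,10}:20  {1,5,7,8,9,10}:15  {4,6,7,8,9,10}:1  {5,6,7,8,9,10}:6
  |U|=7: {0,1,5,7,8,9,10}:35  {1,5,6,7,8,9,10}:21  {3,4,6,7,8,9,10}:1  {4,5,6,7,8,9,10}:7
  |U|=8: {0,1,5,6,7,8,9,10}:56  {1,4,5,6,7,8,9,10}:28  {2,3,4,6,7,8,9,10}:1  {3,4,5,6,7,8,9,10}:8
  |U|=9: {0,1,4,5,6,7,8,9,10}:84  {1,3,4,5,6,7,8,9,10}:36  {2,3,4,5,6,7,8,9,10}:9
  start at 0(q): 45
  start at 2(u): 120
sum over floor = 165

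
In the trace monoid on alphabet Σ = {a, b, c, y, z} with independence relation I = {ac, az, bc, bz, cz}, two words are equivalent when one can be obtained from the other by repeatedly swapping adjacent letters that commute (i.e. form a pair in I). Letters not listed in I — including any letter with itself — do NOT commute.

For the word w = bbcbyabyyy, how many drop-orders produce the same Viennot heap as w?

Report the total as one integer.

drop 0:b onto floor
drop 1:b onto {0:b}
drop 2:c onto floor
drop 3:b onto {1:b}
drop 4:y onto {2:c, 3:b}
drop 5:a onto {4:y}
drop 6:b onto {5:a}
drop 7:y onto {6:b}
drop 8:y onto {7:y}
drop 9:y onto {8:y}
ground layer = {0:b, 2:c}
drop-orders for the pieces not yet dropped (sum over which currently-grounded one goes next):
  1 to go: {9} 1
  2 to go: {8,9} 1
  3 to go: {7,8,9} 1
  4 to go: {6,7,8,9} 1
  5 to go: {5,6,7,8,9} 1
  6 to go: {4,5,6,7,8,9} 1
  7 to go: {2,4,5,6,7,8,9} 1  {3,4,5,6,7,8,9} 1
  8 to go: {1,3,4,5,6,7,8,9} 1  {2,3,4,5,6,7,8,9} 2
  if 0:b drops first: 3 orders
  if 2:c drops first: 1 orders
heap linearizations: 4

4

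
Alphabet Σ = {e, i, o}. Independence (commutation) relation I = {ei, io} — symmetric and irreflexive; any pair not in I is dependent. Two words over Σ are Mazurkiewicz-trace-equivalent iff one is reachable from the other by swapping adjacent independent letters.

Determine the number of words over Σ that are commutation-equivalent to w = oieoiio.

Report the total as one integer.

drop 0:o onto floor
drop 1:i onto floor
drop 2:e onto {0:o}
drop 3:o onto {2:e}
drop 4:i onto {1:i}
drop 5:i onto {4:i}
drop 6:o onto {3:o}
ground layer = {0:o, 1:i}
drop-orders for the pieces not yet dropped (sum over which currently-grounded one goes next):
  1 to go: {5} 1  {6} 1
  2 to go: {3,6} 1  {4,5} 1  {5,6} 2
  3 to go: {1,4,5} 1  {2,3,6} 1  {3,5,6} 3  {4,5,6} 3
  4 to go: {0,2,3,6} 1  {1,4,5,6} 4  {2,3,5,6} 4  {3,4,5,6} 6
  5 to go: {0,2,3,5,6} 5  {1,3,4,5,6} 10  {2,3,4,5,6} 10
  if 0:o drops first: 20 orders
  if 1:i drops first: 15 orders
heap linearizations: 35

35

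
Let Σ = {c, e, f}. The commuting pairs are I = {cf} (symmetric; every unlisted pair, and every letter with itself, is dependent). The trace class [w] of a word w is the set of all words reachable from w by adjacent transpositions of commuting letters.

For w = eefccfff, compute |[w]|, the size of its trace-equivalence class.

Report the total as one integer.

15

drop 0:e onto floor
drop 1:e onto {0:e}
drop 2:f onto {1:e}
drop 3:c onto {1:e}
drop 4:c onto {3:c}
drop 5:f onto {2:f}
drop 6:f onto {5:f}
drop 7:f onto {6:f}
ground layer = {0:e}
drop-orders for the pieces not yet dropped (sum over which currently-grounded one goes next):
  1 to go: {4} 1  {7} 1
  2 to go: {3,4} 1  {4,7} 2  {6,7} 1
  3 to go: {3,4,7} 3  {4,6,7} 3  {5,6,7} 1
  4 to go: {2,5,6,7} 1  {3,4,6,7} 6  {4,5,6,7} 4
  5 to go: {2,4,5,6,7} 5  {3,4,5,6,7} 10
  6 to go: {2,3,4,5,6,7} 15
  if 0:e drops first: 15 orders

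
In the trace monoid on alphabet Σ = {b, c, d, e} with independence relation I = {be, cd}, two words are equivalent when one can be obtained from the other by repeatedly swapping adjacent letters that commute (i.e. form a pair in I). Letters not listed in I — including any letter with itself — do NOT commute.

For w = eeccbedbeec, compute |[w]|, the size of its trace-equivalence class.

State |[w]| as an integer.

6

0(e) covers ∅
1(e) covers 0:e
2(c) covers 1:e
3(c) covers 2:c
4(b) covers 3:c
5(e) covers 3:c
6(d) covers 4:b, 5:e
7(b) covers 6:d
8(e) covers 6:d
9(e) covers 8:e
10(c) covers 7:b, 9:e
floor of heap: 0:e
completions by unplaced set U, small U first (add the entries for U minus each lowest piece of U):
  |U|=1: {10}:1
  |U|=2: {7,10}:1  {9,10}:1
  |U|=3: {7,9,10}:2  {8,9,10}:1
  |U|=4: {7,8,9,10}:3
  |U|=5: {6,7,8,9,10}:3
  |U|=6: {4,6,7,8,9,10}:3  {5,6,7,8,9,10}:3
  |U|=7: {4,5,6,7,8,9,10}:6
  |U|=8: {3,4,5,6,7,8,9,10}:6
  |U|=9: {2,3,4,5,6,7,8,9,10}:6
  start at 0(e): 6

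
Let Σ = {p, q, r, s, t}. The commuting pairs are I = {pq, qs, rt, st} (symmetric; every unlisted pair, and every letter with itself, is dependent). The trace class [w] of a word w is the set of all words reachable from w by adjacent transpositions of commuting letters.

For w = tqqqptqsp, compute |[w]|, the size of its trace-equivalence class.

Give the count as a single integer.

drop 0:t onto floor
drop 1:q onto {0:t}
drop 2:q onto {1:q}
drop 3:q onto {2:q}
drop 4:p onto {0:t}
drop 5:t onto {3:q, 4:p}
drop 6:q onto {5:t}
drop 7:s onto {4:p}
drop 8:p onto {5:t, 7:s}
ground layer = {0:t}
drop-orders for the pieces not yet dropped (sum over which currently-grounded one goes next):
  1 to go: {6} 1  {8} 1
  2 to go: {6,8} 2  {7,8} 1
  3 to go: {5,6,8} 2  {6,7,8} 3
  4 to go: {3,5,6,8} 2  {5,6,7,8} 5
  5 to go: {2,3,5,6,8} 2  {3,5,6,7,8} 7  {4,5,6,7,8} 5
  6 to go: {1,2,3,5,6,8} 2  {2,3,5,6,7,8} 9  {3,4,5,6,7,8} 12
  7 to go: {1,2,3,5,6,7,8} 11  {2,3,4,5,6,7,8} 21
  if 0:t drops first: 32 orders

32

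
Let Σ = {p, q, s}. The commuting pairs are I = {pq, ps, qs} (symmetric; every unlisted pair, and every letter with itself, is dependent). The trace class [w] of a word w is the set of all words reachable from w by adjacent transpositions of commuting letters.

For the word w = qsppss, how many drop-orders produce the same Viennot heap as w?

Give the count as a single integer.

60

piece 0:q — minimal
piece 1:s — minimal
piece 2:p — minimal
piece 3:p rests on {2:p}
piece 4:s rests on {1:s}
piece 5:s rests on {4:s}
minimal pieces: {0:q, 1:s, 2:p}
ways to finish when only these pieces remain (= sum over removing one remaining piece with nothing left below it):
  1 left: {0}→1  {3}→1  {5}→1
  2 left: {0,3}→2  {0,5}→2  {2,3}→1  {3,5}→2  {4,5}→1
  3 left: {0,2,3}→3  {0,3,5}→6  {0,4,5}→3  {1,4,5}→1  {2,3,5}→3  {3,4,5}→3
  4 left: {0,1,4,5}→4  {0,2,3,5}→12  {0,3,4,5}→12  {1,3,4,5}→4  {2,3,4,5}→6
  placing 0:q first → 10 extensions
  placing 1:s first → 30 extensions
  placing 2:p first → 20 extensions
total linear extensions = 60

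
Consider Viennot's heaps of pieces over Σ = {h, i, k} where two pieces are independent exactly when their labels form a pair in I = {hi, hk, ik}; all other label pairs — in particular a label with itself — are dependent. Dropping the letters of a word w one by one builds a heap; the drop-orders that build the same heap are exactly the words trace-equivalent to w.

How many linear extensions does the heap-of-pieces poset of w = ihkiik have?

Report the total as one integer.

#0=i has no predecessor
#1=h has no predecessor
#2=k has no predecessor
#3=i depends on [0:i]
#4=i depends on [3:i]
#5=k depends on [2:k]
sources: [0:i, 1:h, 2:k]
N(rest) = Σ N(rest − s) over sources s of rest; N(one piece) = 1:
  size 1 → [1]=1  [4]=1  [5]=1
  size 2 → [1,4]=2  [1,5]=2  [2,5]=1  [3,4]=1  [4,5]=2
  size 3 → [0,3,4]=1  [1,2,5]=3  [1,3,4]=3  [1,4,5]=6  [2,4,5]=3  [3,4,5]=3
  size 4 → [0,1,3,4]=4  [0,3,4,5]=4  [1,2,4,5]=12  [1,3,4,5]=12  [2,3,4,5]=6
  first=0(i) contributes 30
  first=1(h) contributes 10
  first=2(k) contributes 20
|[w]| = 60

60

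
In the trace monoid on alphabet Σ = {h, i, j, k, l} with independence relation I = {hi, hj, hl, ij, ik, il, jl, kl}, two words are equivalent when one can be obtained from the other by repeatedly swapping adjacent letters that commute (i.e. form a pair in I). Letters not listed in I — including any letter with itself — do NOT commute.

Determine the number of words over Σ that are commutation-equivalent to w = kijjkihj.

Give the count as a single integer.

0(k) covers ∅
1(i) covers ∅
2(j) covers 0:k
3(j) covers 2:j
4(k) covers 3:j
5(i) covers 1:i
6(h) covers 4:k
7(j) covers 4:k
floor of heap: 0:k, 1:i
completions by unplaced set U, small U first (add the entries for U minus each lowest piece of U):
  |U|=1: {5}:1  {6}:1  {7}:1
  |U|=2: {1,5}:1  {5,6}:2  {5,7}:2  {6,7}:2
  |U|=3: {1,5,6}:3  {1,5,7}:3  {4,6,7}:2  {5,6,7}:6
  |U|=4: {1,5,6,7}:12  {3,4,6,7}:2  {4,5,6,7}:8
  |U|=5: {1,4,5,6,7}:20  {2,3,4,6,7}:2  {3,4,5,6,7}:10
  |U|=6: {0,2,3,4,6,7}:2  {1,3,4,5,6,7}:30  {2,3,4,5,6,7}:12
  start at 0(k): 42
  start at 1(i): 14
sum over floor = 56

56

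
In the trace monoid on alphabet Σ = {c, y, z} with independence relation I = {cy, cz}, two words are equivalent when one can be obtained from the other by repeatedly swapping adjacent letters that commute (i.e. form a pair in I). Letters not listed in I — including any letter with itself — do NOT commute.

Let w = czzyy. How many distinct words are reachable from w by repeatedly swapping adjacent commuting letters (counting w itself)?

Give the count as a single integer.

5

piece 0:c — minimal
piece 1:z — minimal
piece 2:z rests on {1:z}
piece 3:y rests on {2:z}
piece 4:y rests on {3:y}
minimal pieces: {0:c, 1:z}
ways to finish when only these pieces remain (= sum over removing one remaining piece with nothing left below it):
  1 left: {0}→1  {4}→1
  2 left: {0,4}→2  {3,4}→1
  3 left: {0,3,4}→3  {2,3,4}→1
  placing 0:c first → 1 extensions
  placing 1:z first → 4 extensions
total linear extensions = 5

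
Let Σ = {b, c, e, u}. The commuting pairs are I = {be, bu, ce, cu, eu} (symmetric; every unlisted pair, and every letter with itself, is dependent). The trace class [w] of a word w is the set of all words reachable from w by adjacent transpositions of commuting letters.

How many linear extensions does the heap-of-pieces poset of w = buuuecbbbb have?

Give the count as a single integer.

840

0(b) covers ∅
1(u) covers ∅
2(u) covers 1:u
3(u) covers 2:u
4(e) covers ∅
5(c) covers 0:b
6(b) covers 5:c
7(b) covers 6:b
8(b) covers 7:b
9(b) covers 8:b
floor of heap: 0:b, 1:u, 4:e
completions by unplaced set U, small U first (add the entries for U minus each lowest piece of U):
  |U|=1: {3}:1  {4}:1  {9}:1
  |U|=2: {2,3}:1  {3,4}:2  {3,9}:2  {4,9}:2  {8,9}:1
  |U|=3: {1,2,3}:1  {2,3,4}:3  {2,3,9}:3  {3,4,9}:6  {3,8,9}:3  {4,8,9}:3  {7,8,9}:1
  |U|=4: {1,2,3,4}:4  {1,2,3,9}:4  {2,3,4,9}:12  {2,3,8,9}:6  {3,4,8,9}:12  {3,7,8,9}:4  {4,7,8,9}:4  {6,7,8,9}:1
  |U|=5: {1,2,3,4,9}:20  {1,2,3,8,9}:10  {2,3,4,8,9}:30  {2,3,7,8,9}:10  {3,4,7,8,9}:20  {3,6,7,8,9}:5  {4,6,7,8,9}:5  {5,6,7,8,9}:1
  |U|=6: {0,5,6,7,8,9}:1  {1,2,3,4,8,9}:60  {1,2,3,7,8,9}:20  {2,3,4,7,8,9}:60  {2,3,6,7,8,9}:15  {3,4,6,7,8,9}:30  {3,5,6,7,8,9}:6  {4,5,6,7,8,9}:6
  |U|=7: {0,3,5,6,7,8,9}:7  {0,4,5,6,7,8,9}:7  {1,2,3,4,7,8,9}:140  {1,2,3,6,7,8,9}:35  {2,3,4,6,7,8,9}:105  {2,3,5,6,7,8,9}:21  {3,4,5,6,7,8,9}:42
  |U|=8: {0,2,3,5,6,7,8,9}:28  {0,3,4,5,6,7,8,9}:56  {1,2,3,4,6,7,8,9}:280  {1,2,3,5,6,7,8,9}:56  {2,3,4,5,6,7,8,9}:168
  start at 0(b): 504
  start at 1(u): 252
  start at 4(e): 84
sum over floor = 840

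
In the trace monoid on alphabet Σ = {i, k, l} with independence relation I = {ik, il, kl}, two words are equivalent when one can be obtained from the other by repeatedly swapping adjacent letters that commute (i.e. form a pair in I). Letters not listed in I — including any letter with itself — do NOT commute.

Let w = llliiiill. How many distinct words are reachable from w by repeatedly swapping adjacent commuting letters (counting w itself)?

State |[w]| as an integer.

piece 0:l — minimal
piece 1:l rests on {0:l}
piece 2:l rests on {1:l}
piece 3:i — minimal
piece 4:i rests on {3:i}
piece 5:i rests on {4:i}
piece 6:i rests on {5:i}
piece 7:l rests on {2:l}
piece 8:l rests on {7:l}
minimal pieces: {0:l, 3:i}
ways to finish when only these pieces remain (= sum over removing one remaining piece with nothing left below it):
  1 left: {6}→1  {8}→1
  2 left: {5,6}→1  {6,8}→2  {7,8}→1
  3 left: {2,7,8}→1  {4,5,6}→1  {5,6,8}→3  {6,7,8}→3
  4 left: {1,2,7,8}→1  {2,6,7,8}→4  {3,4,5,6}→1  {4,5,6,8}→4  {5,6,7,8}→6
  5 left: {0,1,2,7,8}→1  {1,2,6,7,8}→5  {2,5,6,7,8}→10  {3,4,5,6,8}→5  {4,5,6,7,8}→10
  6 left: {0,1,2,6,7,8}→6  {1,2,5,6,7,8}→15  {2,4,5,6,7,8}→20  {3,4,5,6,7,8}→15
  7 left: {0,1,2,5,6,7,8}→21  {1,2,4,5,6,7,8}→35  {2,3,4,5,6,7,8}→35
  placing 0:l first → 70 extensions
  placing 3:i first → 56 extensions
total linear extensions = 126

126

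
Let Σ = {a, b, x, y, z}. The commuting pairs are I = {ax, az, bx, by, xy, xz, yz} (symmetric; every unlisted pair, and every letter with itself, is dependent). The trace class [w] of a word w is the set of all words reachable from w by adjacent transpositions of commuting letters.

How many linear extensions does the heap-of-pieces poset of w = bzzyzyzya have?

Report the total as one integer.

drop 0:b onto floor
drop 1:z onto {0:b}
drop 2:z onto {1:z}
drop 3:y onto floor
drop 4:z onto {2:z}
drop 5:y onto {3:y}
drop 6:z onto {4:z}
drop 7:y onto {5:y}
drop 8:a onto {0:b, 7:y}
ground layer = {0:b, 3:y}
drop-orders for the pieces not yet dropped (sum over which currently-grounded one goes next):
  1 to go: {6} 1  {8} 1
  2 to go: {4,6} 1  {6,8} 2  {7,8} 1
  3 to go: {2,4,6} 1  {4,6,8} 3  {5,7,8} 1  {6,7,8} 3
  4 to go: {1,2,4,6} 1  {2,4,6,8} 4  {3,5,7,8} 1  {4,6,7,8} 6  {5,6,7,8} 4
  5 to go: {1,2,4,6,8} 5  {2,4,6,7,8} 10  {3,5,6,7,8} 5  {4,5,6,7,8} 10
  6 to go: {0,1,2,4,6,8} 5  {1,2,4,6,7,8} 15  {2,4,5,6,7,8} 20  {3,4,5,6,7,8} 15
  7 to go: {0,1,2,4,6,7,8} 20  {1,2,4,5,6,7,8} 35  {2,3,4,5,6,7,8} 35
  if 0:b drops first: 70 orders
  if 3:y drops first: 55 orders
heap linearizations: 125

125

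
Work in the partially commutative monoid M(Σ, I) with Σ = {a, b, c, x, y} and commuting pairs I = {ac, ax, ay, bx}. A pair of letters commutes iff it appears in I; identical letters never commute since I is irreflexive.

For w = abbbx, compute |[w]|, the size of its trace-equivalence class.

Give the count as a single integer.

5

0(a) covers ∅
1(b) covers 0:a
2(b) covers 1:b
3(b) covers 2:b
4(x) covers ∅
floor of heap: 0:a, 4:x
completions by unplaced set U, small U first (add the entries for U minus each lowest piece of U):
  |U|=1: {3}:1  {4}:1
  |U|=2: {2,3}:1  {3,4}:2
  |U|=3: {1,2,3}:1  {2,3,4}:3
  start at 0(a): 4
  start at 4(x): 1
sum over floor = 5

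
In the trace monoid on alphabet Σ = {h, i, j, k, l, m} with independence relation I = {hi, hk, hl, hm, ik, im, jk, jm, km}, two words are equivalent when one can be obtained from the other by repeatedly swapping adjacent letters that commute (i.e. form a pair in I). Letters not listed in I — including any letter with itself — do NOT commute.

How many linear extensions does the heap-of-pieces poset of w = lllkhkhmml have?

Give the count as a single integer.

270

drop 0:l onto floor
drop 1:l onto {0:l}
drop 2:l onto {1:l}
drop 3:k onto {2:l}
drop 4:h onto floor
drop 5:k onto {3:k}
drop 6:h onto {4:h}
drop 7:m onto {2:l}
drop 8:m onto {7:m}
drop 9:l onto {5:k, 8:m}
ground layer = {0:l, 4:h}
drop-orders for the pieces not yet dropped (sum over which currently-grounded one goes next):
  1 to go: {6} 1  {9} 1
  2 to go: {4,6} 1  {5,9} 1  {6,9} 2  {8,9} 1
  3 to go: {3,5,9} 1  {4,6,9} 3  {5,6,9} 3  {5,8,9} 2  {6,8,9} 3  {7,8,9} 1
  4 to go: {3,5,6,9} 4  {3,5,8,9} 3  {4,5,6,9} 6  {4,6,8,9} 6  {5,6,8,9} 8  {5,7,8,9} 3  {6,7,8,9} 4
  5 to go: {3,4,5,6,9} 10  {3,5,6,8,9} 15  {3,5,7,8,9} 6  {4,5,6,8,9} 20  {4,6,7,8,9} 10  {5,6,7,8,9} 15
  6 to go: {2,3,5,7,8,9} 6  {3,4,5,6,8,9} 45  {3,5,6,7,8,9} 36  {4,5,6,7,8,9} 45
  7 to go: {1,2,3,5,7,8,9} 6  {2,3,5,6,7,8,9} 42  {3,4,5,6,7,8,9} 126
  8 to go: {0,1,2,3,5,7,8,9} 6  {1,2,3,5,6,7,8,9} 48  {2,3,4,5,6,7,8,9} 168
  if 0:l drops first: 216 orders
  if 4:h drops first: 54 orders
heap linearizations: 270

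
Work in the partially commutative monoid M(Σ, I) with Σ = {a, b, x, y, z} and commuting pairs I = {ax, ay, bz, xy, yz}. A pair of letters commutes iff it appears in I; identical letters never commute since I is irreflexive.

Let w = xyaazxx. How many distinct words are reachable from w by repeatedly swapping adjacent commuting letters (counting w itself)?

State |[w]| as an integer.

21

0(x) covers ∅
1(y) covers ∅
2(a) covers ∅
3(a) covers 2:a
4(z) covers 0:x, 3:a
5(x) covers 4:z
6(x) covers 5:x
floor of heap: 0:x, 1:y, 2:a
completions by unplaced set U, small U first (add the entries for U minus each lowest piece of U):
  |U|=1: {1}:1  {6}:1
  |U|=2: {1,6}:2  {5,6}:1
  |U|=3: {1,5,6}:3  {4,5,6}:1
  |U|=4: {0,4,5,6}:1  {1,4,5,6}:4  {3,4,5,6}:1
  |U|=5: {0,1,4,5,6}:5  {0,3,4,5,6}:2  {1,3,4,5,6}:5  {2,3,4,5,6}:1
  start at 0(x): 6
  start at 1(y): 3
  start at 2(a): 12
sum over floor = 21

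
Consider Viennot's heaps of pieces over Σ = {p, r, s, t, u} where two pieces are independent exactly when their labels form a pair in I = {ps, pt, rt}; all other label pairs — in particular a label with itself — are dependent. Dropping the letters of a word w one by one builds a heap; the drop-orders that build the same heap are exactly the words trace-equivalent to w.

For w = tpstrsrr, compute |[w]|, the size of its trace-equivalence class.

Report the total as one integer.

7

0(t) covers ∅
1(p) covers ∅
2(s) covers 0:t
3(t) covers 2:s
4(r) covers 1:p, 2:s
5(s) covers 3:t, 4:r
6(r) covers 5:s
7(r) covers 6:r
floor of heap: 0:t, 1:p
completions by unplaced set U, small U first (add the entries for U minus each lowest piece of U):
  |U|=1: {7}:1
  |U|=2: {6,7}:1
  |U|=3: {5,6,7}:1
  |U|=4: {3,5,6,7}:1  {4,5,6,7}:1
  |U|=5: {1,4,5,6,7}:1  {3,4,5,6,7}:2
  |U|=6: {1,3,4,5,6,7}:3  {2,3,4,5,6,7}:2
  start at 0(t): 5
  start at 1(p): 2
sum over floor = 7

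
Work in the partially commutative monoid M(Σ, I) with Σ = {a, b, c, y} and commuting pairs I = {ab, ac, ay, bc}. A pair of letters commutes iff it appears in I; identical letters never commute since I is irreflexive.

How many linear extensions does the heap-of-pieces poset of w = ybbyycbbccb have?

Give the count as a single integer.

0(y) covers ∅
1(b) covers 0:y
2(b) covers 1:b
3(y) covers 2:b
4(y) covers 3:y
5(c) covers 4:y
6(b) covers 4:y
7(b) covers 6:b
8(c) covers 5:c
9(c) covers 8:c
10(b) covers 7:b
floor of heap: 0:y
completions by unplaced set U, small U first (add the entries for U minus each lowest piece of U):
  |U|=1: {9}:1  {10}:1
  |U|=2: {7,10}:1  {8,9}:1  {9,10}:2
  |U|=3: {5,8,9}:1  {6,7,10}:1  {7,9,10}:3  {8,9,10}:3
  |U|=4: {5,8,9,10}:4  {6,7,9,10}:4  {7,8,9,10}:6
  |U|=5: {5,7,8,9,10}:10  {6,7,8,9,10}:10
  |U|=6: {5,6,7,8,9,10}:20
  |U|=7: {4,5,6,7,8,9,10}:20
  |U|=8: {3,4,5,6,7,8,9,10}:20
  |U|=9: {2,3,4,5,6,7,8,9,10}:20
  start at 0(y): 20

20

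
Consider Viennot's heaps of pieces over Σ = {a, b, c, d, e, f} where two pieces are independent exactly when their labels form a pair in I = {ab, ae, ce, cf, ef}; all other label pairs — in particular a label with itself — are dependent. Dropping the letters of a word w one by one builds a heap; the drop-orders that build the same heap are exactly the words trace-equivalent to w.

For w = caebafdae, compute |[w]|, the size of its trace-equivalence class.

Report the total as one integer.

0(c) covers ∅
1(a) covers 0:c
2(e) covers ∅
3(b) covers 0:c, 2:e
4(a) covers 1:a
5(f) covers 3:b, 4:a
6(d) covers 5:f
7(a) covers 6:d
8(e) covers 6:d
floor of heap: 0:c, 2:e
completions by unplaced set U, small U first (add the entries for U minus each lowest piece of U):
  |U|=1: {7}:1  {8}:1
  |U|=2: {7,8}:2
  |U|=3: {6,7,8}:2
  |U|=4: {5,6,7,8}:2
  |U|=5: {3,5,6,7,8}:2  {4,5,6,7,8}:2
  |U|=6: {1,4,5,6,7,8}:2  {2,3,5,6,7,8}:2  {3,4,5,6,7,8}:4
  |U|=7: {1,3,4,5,6,7,8}:6  {2,3,4,5,6,7,8}:6
  start at 0(c): 12
  start at 2(e): 6
sum over floor = 18

18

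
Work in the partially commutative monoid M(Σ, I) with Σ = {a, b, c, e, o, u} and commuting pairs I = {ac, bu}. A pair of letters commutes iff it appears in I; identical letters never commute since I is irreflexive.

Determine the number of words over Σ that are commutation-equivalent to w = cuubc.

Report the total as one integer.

drop 0:c onto floor
drop 1:u onto {0:c}
drop 2:u onto {1:u}
drop 3:b onto {0:c}
drop 4:c onto {2:u, 3:b}
ground layer = {0:c}
drop-orders for the pieces not yet dropped (sum over which currently-grounded one goes next):
  1 to go: {4} 1
  2 to go: {2,4} 1  {3,4} 1
  3 to go: {1,2,4} 1  {2,3,4} 2
  if 0:c drops first: 3 orders

3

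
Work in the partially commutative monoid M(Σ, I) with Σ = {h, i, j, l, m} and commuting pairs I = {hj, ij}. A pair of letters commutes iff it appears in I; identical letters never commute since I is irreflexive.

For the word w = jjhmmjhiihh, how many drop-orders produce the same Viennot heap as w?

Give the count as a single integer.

0(j) covers ∅
1(j) covers 0:j
2(h) covers ∅
3(m) covers 1:j, 2:h
4(m) covers 3:m
5(j) covers 4:m
6(h) covers 4:m
7(i) covers 6:h
8(i) covers 7:i
9(h) covers 8:i
10(h) covers 9:h
floor of heap: 0:j, 2:h
completions by unplaced set U, small U first (add the entries for U minus each lowest piece of U):
  |U|=1: {5}:1  {10}:1
  |U|=2: {5,10}:2  {9,10}:1
  |U|=3: {5,9,10}:3  {8,9,10}:1
  |U|=4: {5,8,9,10}:4  {7,8,9,10}:1
  |U|=5: {5,7,8,9,10}:5  {6,7,8,9,10}:1
  |U|=6: {5,6,7,8,9,10}:6
  |U|=7: {4,5,6,7,8,9,10}:6
  |U|=8: {3,4,5,6,7,8,9,10}:6
  |U|=9: {1,3,4,5,6,7,8,9,10}:6  {2,3,4,5,6,7,8,9,10}:6
  start at 0(j): 12
  start at 2(h): 6
sum over floor = 18

18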